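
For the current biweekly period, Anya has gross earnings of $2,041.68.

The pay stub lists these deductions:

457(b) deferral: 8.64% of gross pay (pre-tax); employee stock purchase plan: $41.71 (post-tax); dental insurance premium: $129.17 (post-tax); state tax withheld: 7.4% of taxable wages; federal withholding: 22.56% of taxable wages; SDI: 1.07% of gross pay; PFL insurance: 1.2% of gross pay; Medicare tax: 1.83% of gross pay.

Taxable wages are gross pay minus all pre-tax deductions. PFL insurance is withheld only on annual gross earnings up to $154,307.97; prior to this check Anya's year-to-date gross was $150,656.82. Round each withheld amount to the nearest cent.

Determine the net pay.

$1,051.85

457(b) deferral: $2,041.68 × 0.0864 = $176.40
Taxable wages = $2,041.68 − $176.40 = $1,865.28
State tax withheld: $1,865.28 × 0.074 = $138.03
Federal withholding: $1,865.28 × 0.2256 = $420.81
SDI: $2,041.68 × 0.0107 = $21.85
Medicare tax: $2,041.68 × 0.0183 = $37.36
PFL insurance: cap not yet reached, full $2,041.68 is subject → $2,041.68 × 0.012 = $24.50
Dental insurance premium: $129.17
Employee stock purchase plan: $41.71
Total deductions = $176.40 + $138.03 + $420.81 + $21.85 + $37.36 + $24.50 + $129.17 + $41.71 = $989.83
Net pay = $2,041.68 − $989.83 = $1,051.85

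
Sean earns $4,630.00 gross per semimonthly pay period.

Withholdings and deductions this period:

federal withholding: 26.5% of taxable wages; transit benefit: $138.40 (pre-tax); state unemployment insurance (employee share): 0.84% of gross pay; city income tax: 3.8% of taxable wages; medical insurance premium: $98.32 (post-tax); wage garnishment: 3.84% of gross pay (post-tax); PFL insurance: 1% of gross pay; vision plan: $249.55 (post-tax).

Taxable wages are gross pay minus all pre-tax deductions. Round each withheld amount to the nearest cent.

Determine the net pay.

$2,519.80

Transit benefit: $138.40
Taxable wages = $4,630.00 − $138.40 = $4,491.60
Federal withholding: $4,491.60 × 0.265 = $1,190.27
City income tax: $4,491.60 × 0.038 = $170.68
State unemployment insurance (employee share): $4,630.00 × 0.0084 = $38.89
PFL insurance: $4,630.00 × 0.01 = $46.30
Medical insurance premium: $98.32
Wage garnishment: $4,630.00 × 0.0384 = $177.79
Vision plan: $249.55
Total deductions = $138.40 + $1,190.27 + $170.68 + $38.89 + $46.30 + $98.32 + $177.79 + $249.55 = $2,110.20
Net pay = $4,630.00 − $2,110.20 = $2,519.80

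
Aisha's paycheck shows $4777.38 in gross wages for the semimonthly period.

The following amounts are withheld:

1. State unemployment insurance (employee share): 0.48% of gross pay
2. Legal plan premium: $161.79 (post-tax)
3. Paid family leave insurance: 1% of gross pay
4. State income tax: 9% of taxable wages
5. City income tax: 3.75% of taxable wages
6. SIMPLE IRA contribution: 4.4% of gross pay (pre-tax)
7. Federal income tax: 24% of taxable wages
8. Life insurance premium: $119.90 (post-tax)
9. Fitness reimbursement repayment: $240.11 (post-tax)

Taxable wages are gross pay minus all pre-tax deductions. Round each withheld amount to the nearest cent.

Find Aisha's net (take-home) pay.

SIMPLE IRA contribution: $4777.38 × 0.044 = $210.20
Taxable wages = $4777.38 − $210.20 = $4567.18
State income tax: $4567.18 × 0.09 = $411.05
Federal income tax: $4567.18 × 0.24 = $1096.12
City income tax: $4567.18 × 0.0375 = $171.27
State unemployment insurance (employee share): $4777.38 × 0.0048 = $22.93
Paid family leave insurance: $4777.38 × 0.01 = $47.77
Legal plan premium: $161.79
Fitness reimbursement repayment: $240.11
Life insurance premium: $119.90
Total deductions = $210.20 + $411.05 + $1096.12 + $171.27 + $22.93 + $47.77 + $161.79 + $240.11 + $119.90 = $2481.14
Net pay = $4777.38 − $2481.14 = $2296.24

$2296.24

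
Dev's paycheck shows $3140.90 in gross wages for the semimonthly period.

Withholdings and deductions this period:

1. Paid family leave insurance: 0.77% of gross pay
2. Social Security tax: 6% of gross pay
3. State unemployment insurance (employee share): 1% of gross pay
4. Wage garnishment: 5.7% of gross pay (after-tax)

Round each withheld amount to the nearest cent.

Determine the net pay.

$2717.83

State unemployment insurance (employee share): $3140.90 × 0.01 = $31.41
Paid family leave insurance: $3140.90 × 0.0077 = $24.18
Social Security tax: $3140.90 × 0.06 = $188.45
Wage garnishment: $3140.90 × 0.057 = $179.03
Total deductions = $31.41 + $24.18 + $188.45 + $179.03 = $423.07
Net pay = $3140.90 − $423.07 = $2717.83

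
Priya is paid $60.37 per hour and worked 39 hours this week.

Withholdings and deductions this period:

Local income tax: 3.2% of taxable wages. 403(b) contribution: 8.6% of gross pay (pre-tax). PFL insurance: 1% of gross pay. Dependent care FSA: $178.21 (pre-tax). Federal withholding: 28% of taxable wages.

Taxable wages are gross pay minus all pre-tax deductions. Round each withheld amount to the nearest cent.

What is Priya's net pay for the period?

$1,334.39

Gross pay: 39 × $60.37 = $2,354.43
403(b) contribution: $2,354.43 × 0.086 = $202.48
Dependent care FSA: $178.21
Pre-tax total = $202.48 + $178.21 = $380.69
Taxable wages = $2,354.43 − $380.69 = $1,973.74
Federal withholding: $1,973.74 × 0.28 = $552.65
Local income tax: $1,973.74 × 0.032 = $63.16
PFL insurance: $2,354.43 × 0.01 = $23.54
Total deductions = $202.48 + $178.21 + $552.65 + $63.16 + $23.54 = $1,020.04
Net pay = $2,354.43 − $1,020.04 = $1,334.39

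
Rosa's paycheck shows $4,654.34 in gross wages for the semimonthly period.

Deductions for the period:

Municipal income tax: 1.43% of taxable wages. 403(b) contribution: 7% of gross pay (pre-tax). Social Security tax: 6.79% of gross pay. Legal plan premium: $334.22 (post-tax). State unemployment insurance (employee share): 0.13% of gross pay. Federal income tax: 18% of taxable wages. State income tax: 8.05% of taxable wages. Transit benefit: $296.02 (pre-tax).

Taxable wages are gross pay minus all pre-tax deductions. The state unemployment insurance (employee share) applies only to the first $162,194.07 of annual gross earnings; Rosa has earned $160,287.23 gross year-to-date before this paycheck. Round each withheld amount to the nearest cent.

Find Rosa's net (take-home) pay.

403(b) contribution: $4,654.34 × 0.07 = $325.80
Transit benefit: $296.02
Pre-tax total = $325.80 + $296.02 = $621.82
Taxable wages = $4,654.34 − $621.82 = $4,032.52
State income tax: $4,032.52 × 0.0805 = $324.62
Municipal income tax: $4,032.52 × 0.0143 = $57.67
Federal income tax: $4,032.52 × 0.18 = $725.85
Social Security tax: $4,654.34 × 0.0679 = $316.03
State unemployment insurance (employee share): only $162,194.07 − $160,287.23 = $1,906.84 of this check is subject → $1,906.84 × 0.0013 = $2.48
Legal plan premium: $334.22
Total deductions = $325.80 + $296.02 + $324.62 + $57.67 + $725.85 + $316.03 + $2.48 + $334.22 = $2,382.69
Net pay = $4,654.34 − $2,382.69 = $2,271.65

$2,271.65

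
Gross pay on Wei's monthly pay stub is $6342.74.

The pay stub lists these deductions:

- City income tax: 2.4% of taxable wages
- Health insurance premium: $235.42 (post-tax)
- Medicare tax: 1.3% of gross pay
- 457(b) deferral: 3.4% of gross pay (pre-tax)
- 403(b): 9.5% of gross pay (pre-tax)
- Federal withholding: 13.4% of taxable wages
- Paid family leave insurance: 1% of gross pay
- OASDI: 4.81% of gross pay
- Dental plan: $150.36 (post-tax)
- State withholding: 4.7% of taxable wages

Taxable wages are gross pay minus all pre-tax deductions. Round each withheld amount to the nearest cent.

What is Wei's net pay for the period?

$3555.24

457(b) deferral: $6342.74 × 0.034 = $215.65
403(b): $6342.74 × 0.095 = $602.56
Pre-tax total = $215.65 + $602.56 = $818.21
Taxable wages = $6342.74 − $818.21 = $5524.53
State withholding: $5524.53 × 0.047 = $259.65
Federal withholding: $5524.53 × 0.134 = $740.29
City income tax: $5524.53 × 0.024 = $132.59
OASDI: $6342.74 × 0.0481 = $305.09
Paid family leave insurance: $6342.74 × 0.01 = $63.43
Medicare tax: $6342.74 × 0.013 = $82.46
Dental plan: $150.36
Health insurance premium: $235.42
Total deductions = $215.65 + $602.56 + $259.65 + $740.29 + $132.59 + $305.09 + $63.43 + $82.46 + $150.36 + $235.42 = $2787.50
Net pay = $6342.74 − $2787.50 = $3555.24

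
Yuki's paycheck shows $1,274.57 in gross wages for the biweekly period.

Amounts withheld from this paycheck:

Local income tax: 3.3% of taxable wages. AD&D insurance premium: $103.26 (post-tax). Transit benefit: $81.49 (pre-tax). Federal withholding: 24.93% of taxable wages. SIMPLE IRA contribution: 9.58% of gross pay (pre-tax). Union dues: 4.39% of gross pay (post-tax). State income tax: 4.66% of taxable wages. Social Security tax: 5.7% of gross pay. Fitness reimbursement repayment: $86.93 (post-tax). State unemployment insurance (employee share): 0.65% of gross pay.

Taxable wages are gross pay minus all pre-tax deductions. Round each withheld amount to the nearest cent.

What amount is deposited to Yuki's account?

SIMPLE IRA contribution: $1,274.57 × 0.0958 = $122.10
Transit benefit: $81.49
Pre-tax total = $122.10 + $81.49 = $203.59
Taxable wages = $1,274.57 − $203.59 = $1,070.98
Local income tax: $1,070.98 × 0.033 = $35.34
State income tax: $1,070.98 × 0.0466 = $49.91
Federal withholding: $1,070.98 × 0.2493 = $267.00
State unemployment insurance (employee share): $1,274.57 × 0.0065 = $8.28
Social Security tax: $1,274.57 × 0.057 = $72.65
Union dues: $1,274.57 × 0.0439 = $55.95
AD&D insurance premium: $103.26
Fitness reimbursement repayment: $86.93
Total deductions = $122.10 + $81.49 + $35.34 + $49.91 + $267.00 + $8.28 + $72.65 + $55.95 + $103.26 + $86.93 = $882.91
Net pay = $1,274.57 − $882.91 = $391.66

$391.66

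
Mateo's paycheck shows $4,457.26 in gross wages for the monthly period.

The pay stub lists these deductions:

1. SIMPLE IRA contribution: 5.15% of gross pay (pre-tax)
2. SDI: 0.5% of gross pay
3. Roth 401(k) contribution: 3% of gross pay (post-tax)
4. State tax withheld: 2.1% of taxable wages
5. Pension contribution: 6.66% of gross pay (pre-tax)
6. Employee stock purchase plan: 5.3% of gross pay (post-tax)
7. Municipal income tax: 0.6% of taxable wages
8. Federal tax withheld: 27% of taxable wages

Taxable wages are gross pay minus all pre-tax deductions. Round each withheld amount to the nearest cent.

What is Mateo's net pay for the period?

Pension contribution: $4,457.26 × 0.0666 = $296.85
SIMPLE IRA contribution: $4,457.26 × 0.0515 = $229.55
Pre-tax total = $296.85 + $229.55 = $526.40
Taxable wages = $4,457.26 − $526.40 = $3,930.86
Federal tax withheld: $3,930.86 × 0.27 = $1,061.33
State tax withheld: $3,930.86 × 0.021 = $82.55
Municipal income tax: $3,930.86 × 0.006 = $23.59
SDI: $4,457.26 × 0.005 = $22.29
Employee stock purchase plan: $4,457.26 × 0.053 = $236.23
Roth 401(k) contribution: $4,457.26 × 0.03 = $133.72
Total deductions = $296.85 + $229.55 + $1,061.33 + $82.55 + $23.59 + $22.29 + $236.23 + $133.72 = $2,086.11
Net pay = $4,457.26 − $2,086.11 = $2,371.15

$2,371.15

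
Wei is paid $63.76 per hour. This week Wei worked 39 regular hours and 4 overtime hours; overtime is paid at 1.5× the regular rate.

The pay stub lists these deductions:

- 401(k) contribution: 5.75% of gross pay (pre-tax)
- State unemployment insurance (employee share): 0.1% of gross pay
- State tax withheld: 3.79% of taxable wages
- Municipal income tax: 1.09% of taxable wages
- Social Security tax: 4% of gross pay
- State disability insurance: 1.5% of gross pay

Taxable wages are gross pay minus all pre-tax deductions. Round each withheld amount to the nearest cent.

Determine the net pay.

Regular pay: 39 × $63.76 = $2,486.64
Overtime pay: 4 × $63.76 × 1.5 = $382.56
Gross pay = $2,486.64 + $382.56 = $2,869.20
401(k) contribution: $2,869.20 × 0.0575 = $164.98
Taxable wages = $2,869.20 − $164.98 = $2,704.22
Municipal income tax: $2,704.22 × 0.0109 = $29.48
State tax withheld: $2,704.22 × 0.0379 = $102.49
Social Security tax: $2,869.20 × 0.04 = $114.77
State unemployment insurance (employee share): $2,869.20 × 0.001 = $2.87
State disability insurance: $2,869.20 × 0.015 = $43.04
Total deductions = $164.98 + $29.48 + $102.49 + $114.77 + $2.87 + $43.04 = $457.63
Net pay = $2,869.20 − $457.63 = $2,411.57

$2,411.57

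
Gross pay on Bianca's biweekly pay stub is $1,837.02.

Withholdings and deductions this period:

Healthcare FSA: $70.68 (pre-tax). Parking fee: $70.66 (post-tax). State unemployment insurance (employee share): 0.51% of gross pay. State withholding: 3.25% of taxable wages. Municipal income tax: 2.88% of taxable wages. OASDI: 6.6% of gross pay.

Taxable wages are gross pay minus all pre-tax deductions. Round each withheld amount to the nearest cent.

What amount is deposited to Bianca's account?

$1,456.79

Healthcare FSA: $70.68
Taxable wages = $1,837.02 − $70.68 = $1,766.34
State withholding: $1,766.34 × 0.0325 = $57.41
Municipal income tax: $1,766.34 × 0.0288 = $50.87
OASDI: $1,837.02 × 0.066 = $121.24
State unemployment insurance (employee share): $1,837.02 × 0.0051 = $9.37
Parking fee: $70.66
Total deductions = $70.68 + $57.41 + $50.87 + $121.24 + $9.37 + $70.66 = $380.23
Net pay = $1,837.02 − $380.23 = $1,456.79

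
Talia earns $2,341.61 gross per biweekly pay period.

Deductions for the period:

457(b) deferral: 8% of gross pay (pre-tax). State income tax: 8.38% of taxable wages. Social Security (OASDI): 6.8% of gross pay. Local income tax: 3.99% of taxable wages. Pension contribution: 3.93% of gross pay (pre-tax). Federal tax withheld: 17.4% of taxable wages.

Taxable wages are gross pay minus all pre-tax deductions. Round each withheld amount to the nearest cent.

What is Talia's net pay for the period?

$1,289.09

457(b) deferral: $2,341.61 × 0.08 = $187.33
Pension contribution: $2,341.61 × 0.0393 = $92.03
Pre-tax total = $187.33 + $92.03 = $279.36
Taxable wages = $2,341.61 − $279.36 = $2,062.25
Local income tax: $2,062.25 × 0.0399 = $82.28
State income tax: $2,062.25 × 0.0838 = $172.82
Federal tax withheld: $2,062.25 × 0.174 = $358.83
Social Security (OASDI): $2,341.61 × 0.068 = $159.23
Total deductions = $187.33 + $92.03 + $82.28 + $172.82 + $358.83 + $159.23 = $1,052.52
Net pay = $2,341.61 − $1,052.52 = $1,289.09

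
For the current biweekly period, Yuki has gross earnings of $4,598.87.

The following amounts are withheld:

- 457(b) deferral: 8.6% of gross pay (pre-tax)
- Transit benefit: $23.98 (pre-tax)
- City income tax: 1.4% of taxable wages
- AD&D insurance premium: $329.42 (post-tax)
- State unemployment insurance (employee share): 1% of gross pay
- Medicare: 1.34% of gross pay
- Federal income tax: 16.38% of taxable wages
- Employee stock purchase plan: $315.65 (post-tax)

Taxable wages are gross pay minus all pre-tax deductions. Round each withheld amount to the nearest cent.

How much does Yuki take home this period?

$2,683.62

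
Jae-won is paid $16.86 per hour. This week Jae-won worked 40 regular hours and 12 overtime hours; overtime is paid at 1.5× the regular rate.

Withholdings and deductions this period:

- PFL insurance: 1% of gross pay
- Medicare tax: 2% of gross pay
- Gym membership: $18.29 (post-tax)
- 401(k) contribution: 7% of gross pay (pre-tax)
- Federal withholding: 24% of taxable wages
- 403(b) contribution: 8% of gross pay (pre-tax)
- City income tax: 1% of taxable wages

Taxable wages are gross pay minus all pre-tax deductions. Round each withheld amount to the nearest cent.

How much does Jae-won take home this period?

$575.77

Regular pay: 40 × $16.86 = $674.40
Overtime pay: 12 × $16.86 × 1.5 = $303.48
Gross pay = $674.40 + $303.48 = $977.88
403(b) contribution: $977.88 × 0.08 = $78.23
401(k) contribution: $977.88 × 0.07 = $68.45
Pre-tax total = $78.23 + $68.45 = $146.68
Taxable wages = $977.88 − $146.68 = $831.20
Federal withholding: $831.20 × 0.24 = $199.49
City income tax: $831.20 × 0.01 = $8.31
Medicare tax: $977.88 × 0.02 = $19.56
PFL insurance: $977.88 × 0.01 = $9.78
Gym membership: $18.29
Total deductions = $78.23 + $68.45 + $199.49 + $8.31 + $19.56 + $9.78 + $18.29 = $402.11
Net pay = $977.88 − $402.11 = $575.77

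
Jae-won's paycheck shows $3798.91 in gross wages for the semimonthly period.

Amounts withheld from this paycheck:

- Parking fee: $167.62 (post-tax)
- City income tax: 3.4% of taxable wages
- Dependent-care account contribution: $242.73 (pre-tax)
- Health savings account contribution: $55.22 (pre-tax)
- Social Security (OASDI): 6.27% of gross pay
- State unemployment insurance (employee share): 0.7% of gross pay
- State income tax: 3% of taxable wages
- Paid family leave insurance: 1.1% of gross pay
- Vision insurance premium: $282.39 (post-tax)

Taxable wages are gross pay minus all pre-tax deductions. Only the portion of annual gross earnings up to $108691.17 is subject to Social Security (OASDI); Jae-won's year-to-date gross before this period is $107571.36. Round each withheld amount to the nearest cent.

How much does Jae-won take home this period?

$2688.30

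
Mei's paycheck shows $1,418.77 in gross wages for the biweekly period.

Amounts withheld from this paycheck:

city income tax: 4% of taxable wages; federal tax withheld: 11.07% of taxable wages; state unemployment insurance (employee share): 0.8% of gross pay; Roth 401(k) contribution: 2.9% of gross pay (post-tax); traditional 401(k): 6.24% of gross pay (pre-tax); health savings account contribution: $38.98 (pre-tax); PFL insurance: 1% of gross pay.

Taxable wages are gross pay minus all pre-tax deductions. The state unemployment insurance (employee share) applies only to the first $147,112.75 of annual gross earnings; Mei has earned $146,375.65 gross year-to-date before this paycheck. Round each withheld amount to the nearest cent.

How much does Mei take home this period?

Health savings account contribution: $38.98
Traditional 401(k): $1,418.77 × 0.0624 = $88.53
Pre-tax total = $38.98 + $88.53 = $127.51
Taxable wages = $1,418.77 − $127.51 = $1,291.26
City income tax: $1,291.26 × 0.04 = $51.65
Federal tax withheld: $1,291.26 × 0.1107 = $142.94
PFL insurance: $1,418.77 × 0.01 = $14.19
State unemployment insurance (employee share): only $147,112.75 − $146,375.65 = $737.10 of this check is subject → $737.10 × 0.008 = $5.90
Roth 401(k) contribution: $1,418.77 × 0.029 = $41.14
Total deductions = $38.98 + $88.53 + $51.65 + $142.94 + $14.19 + $5.90 + $41.14 = $383.33
Net pay = $1,418.77 − $383.33 = $1,035.44

$1,035.44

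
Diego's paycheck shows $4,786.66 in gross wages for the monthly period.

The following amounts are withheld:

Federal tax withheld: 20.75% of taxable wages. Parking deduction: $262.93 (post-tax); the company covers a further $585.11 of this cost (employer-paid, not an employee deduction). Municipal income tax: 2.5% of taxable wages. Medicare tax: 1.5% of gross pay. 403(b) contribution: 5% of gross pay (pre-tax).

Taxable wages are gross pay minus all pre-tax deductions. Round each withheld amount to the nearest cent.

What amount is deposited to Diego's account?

$3,155.35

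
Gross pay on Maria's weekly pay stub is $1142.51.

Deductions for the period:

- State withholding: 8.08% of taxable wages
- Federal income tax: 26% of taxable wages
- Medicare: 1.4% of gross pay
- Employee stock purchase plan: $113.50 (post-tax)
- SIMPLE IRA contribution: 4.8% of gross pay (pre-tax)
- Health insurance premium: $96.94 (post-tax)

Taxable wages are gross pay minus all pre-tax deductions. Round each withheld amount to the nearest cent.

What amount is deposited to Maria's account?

$490.56

SIMPLE IRA contribution: $1142.51 × 0.048 = $54.84
Taxable wages = $1142.51 − $54.84 = $1087.67
State withholding: $1087.67 × 0.0808 = $87.88
Federal income tax: $1087.67 × 0.26 = $282.79
Medicare: $1142.51 × 0.014 = $16.00
Health insurance premium: $96.94
Employee stock purchase plan: $113.50
Total deductions = $54.84 + $87.88 + $282.79 + $16.00 + $96.94 + $113.50 = $651.95
Net pay = $1142.51 − $651.95 = $490.56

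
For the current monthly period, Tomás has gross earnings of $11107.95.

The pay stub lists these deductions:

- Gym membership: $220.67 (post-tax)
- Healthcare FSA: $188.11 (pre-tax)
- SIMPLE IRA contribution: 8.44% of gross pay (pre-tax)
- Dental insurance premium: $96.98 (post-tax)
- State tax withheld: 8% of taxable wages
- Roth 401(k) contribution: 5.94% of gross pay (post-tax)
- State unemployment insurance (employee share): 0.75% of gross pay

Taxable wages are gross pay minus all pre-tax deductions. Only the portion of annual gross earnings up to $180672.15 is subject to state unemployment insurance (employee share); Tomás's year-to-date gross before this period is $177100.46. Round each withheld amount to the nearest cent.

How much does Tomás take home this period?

SIMPLE IRA contribution: $11107.95 × 0.0844 = $937.51
Healthcare FSA: $188.11
Pre-tax total = $937.51 + $188.11 = $1125.62
Taxable wages = $11107.95 − $1125.62 = $9982.33
State tax withheld: $9982.33 × 0.08 = $798.59
State unemployment insurance (employee share): only $180672.15 − $177100.46 = $3571.69 of this check is subject → $3571.69 × 0.0075 = $26.79
Dental insurance premium: $96.98
Roth 401(k) contribution: $11107.95 × 0.0594 = $659.81
Gym membership: $220.67
Total deductions = $937.51 + $188.11 + $798.59 + $26.79 + $96.98 + $659.81 + $220.67 = $2928.46
Net pay = $11107.95 − $2928.46 = $8179.49

$8179.49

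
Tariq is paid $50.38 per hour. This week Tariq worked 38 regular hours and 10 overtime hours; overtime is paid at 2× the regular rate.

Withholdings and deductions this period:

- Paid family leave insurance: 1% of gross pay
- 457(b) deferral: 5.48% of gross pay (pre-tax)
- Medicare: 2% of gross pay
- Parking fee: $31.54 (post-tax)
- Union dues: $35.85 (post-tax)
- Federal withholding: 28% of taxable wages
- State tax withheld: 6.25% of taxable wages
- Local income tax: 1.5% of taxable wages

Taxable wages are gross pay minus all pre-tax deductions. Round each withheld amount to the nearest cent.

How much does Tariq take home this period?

Regular pay: 38 × $50.38 = $1914.44
Overtime pay: 10 × $50.38 × 2 = $1007.60
Gross pay = $1914.44 + $1007.60 = $2922.04
457(b) deferral: $2922.04 × 0.0548 = $160.13
Taxable wages = $2922.04 − $160.13 = $2761.91
State tax withheld: $2761.91 × 0.0625 = $172.62
Federal withholding: $2761.91 × 0.28 = $773.33
Local income tax: $2761.91 × 0.015 = $41.43
Paid family leave insurance: $2922.04 × 0.01 = $29.22
Medicare: $2922.04 × 0.02 = $58.44
Union dues: $35.85
Parking fee: $31.54
Total deductions = $160.13 + $172.62 + $773.33 + $41.43 + $29.22 + $58.44 + $35.85 + $31.54 = $1302.56
Net pay = $2922.04 − $1302.56 = $1619.48

$1619.48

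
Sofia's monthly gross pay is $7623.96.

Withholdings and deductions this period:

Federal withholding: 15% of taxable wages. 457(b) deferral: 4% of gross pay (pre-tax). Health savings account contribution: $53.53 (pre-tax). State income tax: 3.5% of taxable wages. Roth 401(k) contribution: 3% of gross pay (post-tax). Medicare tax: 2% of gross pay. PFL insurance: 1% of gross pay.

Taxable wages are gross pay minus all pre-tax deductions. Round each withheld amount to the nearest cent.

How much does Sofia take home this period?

Health savings account contribution: $53.53
457(b) deferral: $7623.96 × 0.04 = $304.96
Pre-tax total = $53.53 + $304.96 = $358.49
Taxable wages = $7623.96 − $358.49 = $7265.47
Federal withholding: $7265.47 × 0.15 = $1089.82
State income tax: $7265.47 × 0.035 = $254.29
PFL insurance: $7623.96 × 0.01 = $76.24
Medicare tax: $7623.96 × 0.02 = $152.48
Roth 401(k) contribution: $7623.96 × 0.03 = $228.72
Total deductions = $53.53 + $304.96 + $1089.82 + $254.29 + $76.24 + $152.48 + $228.72 = $2160.04
Net pay = $7623.96 − $2160.04 = $5463.92

$5463.92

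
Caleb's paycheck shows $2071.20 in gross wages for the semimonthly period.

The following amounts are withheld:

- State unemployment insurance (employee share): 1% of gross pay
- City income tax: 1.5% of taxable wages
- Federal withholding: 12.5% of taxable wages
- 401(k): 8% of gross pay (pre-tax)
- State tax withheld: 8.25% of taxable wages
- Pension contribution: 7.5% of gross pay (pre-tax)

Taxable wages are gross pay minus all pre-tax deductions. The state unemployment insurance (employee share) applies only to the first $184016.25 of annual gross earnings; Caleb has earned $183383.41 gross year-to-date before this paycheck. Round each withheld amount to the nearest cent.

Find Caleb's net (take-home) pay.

401(k): $2071.20 × 0.08 = $165.70
Pension contribution: $2071.20 × 0.075 = $155.34
Pre-tax total = $165.70 + $155.34 = $321.04
Taxable wages = $2071.20 − $321.04 = $1750.16
City income tax: $1750.16 × 0.015 = $26.25
Federal withholding: $1750.16 × 0.125 = $218.77
State tax withheld: $1750.16 × 0.0825 = $144.39
State unemployment insurance (employee share): only $184016.25 − $183383.41 = $632.84 of this check is subject → $632.84 × 0.01 = $6.33
Total deductions = $165.70 + $155.34 + $26.25 + $218.77 + $144.39 + $6.33 = $716.78
Net pay = $2071.20 − $716.78 = $1354.42

$1354.42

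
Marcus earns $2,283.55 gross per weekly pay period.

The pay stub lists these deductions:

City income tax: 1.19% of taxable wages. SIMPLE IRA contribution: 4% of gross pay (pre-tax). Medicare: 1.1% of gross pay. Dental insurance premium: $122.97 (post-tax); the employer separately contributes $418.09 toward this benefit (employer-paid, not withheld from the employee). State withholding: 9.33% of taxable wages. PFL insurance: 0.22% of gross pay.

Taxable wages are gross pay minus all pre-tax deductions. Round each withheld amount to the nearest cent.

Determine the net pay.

SIMPLE IRA contribution: $2,283.55 × 0.04 = $91.34
Taxable wages = $2,283.55 − $91.34 = $2,192.21
City income tax: $2,192.21 × 0.0119 = $26.09
State withholding: $2,192.21 × 0.0933 = $204.53
Medicare: $2,283.55 × 0.011 = $25.12
PFL insurance: $2,283.55 × 0.0022 = $5.02
Dental insurance premium: $122.97
(Employer's $418.09 toward dental insurance premium is not withheld from the employee.)
Total deductions = $91.34 + $26.09 + $204.53 + $25.12 + $5.02 + $122.97 = $475.07
Net pay = $2,283.55 − $475.07 = $1,808.48

$1,808.48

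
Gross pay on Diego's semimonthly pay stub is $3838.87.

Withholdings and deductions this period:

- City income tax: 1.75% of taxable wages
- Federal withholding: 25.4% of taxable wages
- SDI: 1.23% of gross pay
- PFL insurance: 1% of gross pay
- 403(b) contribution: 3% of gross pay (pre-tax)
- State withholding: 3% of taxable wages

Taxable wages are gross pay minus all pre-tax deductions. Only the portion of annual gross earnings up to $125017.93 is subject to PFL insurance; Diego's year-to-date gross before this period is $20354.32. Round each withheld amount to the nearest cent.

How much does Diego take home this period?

403(b) contribution: $3838.87 × 0.03 = $115.17
Taxable wages = $3838.87 − $115.17 = $3723.70
Federal withholding: $3723.70 × 0.254 = $945.82
State withholding: $3723.70 × 0.03 = $111.71
City income tax: $3723.70 × 0.0175 = $65.16
SDI: $3838.87 × 0.0123 = $47.22
PFL insurance: cap not yet reached, full $3838.87 is subject → $3838.87 × 0.01 = $38.39
Total deductions = $115.17 + $945.82 + $111.71 + $65.16 + $47.22 + $38.39 = $1323.47
Net pay = $3838.87 − $1323.47 = $2515.40

$2515.40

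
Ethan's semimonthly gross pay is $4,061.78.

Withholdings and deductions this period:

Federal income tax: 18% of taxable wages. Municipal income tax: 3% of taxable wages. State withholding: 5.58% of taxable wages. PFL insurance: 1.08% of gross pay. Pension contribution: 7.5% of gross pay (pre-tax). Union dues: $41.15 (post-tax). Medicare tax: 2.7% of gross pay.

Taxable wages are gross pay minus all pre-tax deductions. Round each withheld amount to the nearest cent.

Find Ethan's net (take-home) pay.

$2,563.81

Pension contribution: $4,061.78 × 0.075 = $304.63
Taxable wages = $4,061.78 − $304.63 = $3,757.15
State withholding: $3,757.15 × 0.0558 = $209.65
Federal income tax: $3,757.15 × 0.18 = $676.29
Municipal income tax: $3,757.15 × 0.03 = $112.71
Medicare tax: $4,061.78 × 0.027 = $109.67
PFL insurance: $4,061.78 × 0.0108 = $43.87
Union dues: $41.15
Total deductions = $304.63 + $209.65 + $676.29 + $112.71 + $109.67 + $43.87 + $41.15 = $1,497.97
Net pay = $4,061.78 − $1,497.97 = $2,563.81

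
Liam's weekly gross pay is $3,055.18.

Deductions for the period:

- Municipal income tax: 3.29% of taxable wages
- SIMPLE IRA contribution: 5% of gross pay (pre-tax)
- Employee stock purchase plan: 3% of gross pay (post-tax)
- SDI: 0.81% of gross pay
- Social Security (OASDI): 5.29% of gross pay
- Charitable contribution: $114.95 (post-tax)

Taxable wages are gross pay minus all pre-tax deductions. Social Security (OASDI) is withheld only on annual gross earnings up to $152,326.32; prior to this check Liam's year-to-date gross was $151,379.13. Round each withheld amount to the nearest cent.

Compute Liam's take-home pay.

SIMPLE IRA contribution: $3,055.18 × 0.05 = $152.76
Taxable wages = $3,055.18 − $152.76 = $2,902.42
Municipal income tax: $2,902.42 × 0.0329 = $95.49
Social Security (OASDI): only $152,326.32 − $151,379.13 = $947.19 of this check is subject → $947.19 × 0.0529 = $50.11
SDI: $3,055.18 × 0.0081 = $24.75
Charitable contribution: $114.95
Employee stock purchase plan: $3,055.18 × 0.03 = $91.66
Total deductions = $152.76 + $95.49 + $50.11 + $24.75 + $114.95 + $91.66 = $529.72
Net pay = $3,055.18 − $529.72 = $2,525.46

$2,525.46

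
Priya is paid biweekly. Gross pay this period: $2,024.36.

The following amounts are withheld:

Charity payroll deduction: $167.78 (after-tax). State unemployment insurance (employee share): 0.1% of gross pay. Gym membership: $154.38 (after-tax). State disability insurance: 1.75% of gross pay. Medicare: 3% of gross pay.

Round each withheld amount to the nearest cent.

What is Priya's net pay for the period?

$1,604.02

State unemployment insurance (employee share): $2,024.36 × 0.001 = $2.02
Medicare: $2,024.36 × 0.03 = $60.73
State disability insurance: $2,024.36 × 0.0175 = $35.43
Gym membership: $154.38
Charity payroll deduction: $167.78
Total deductions = $2.02 + $60.73 + $35.43 + $154.38 + $167.78 = $420.34
Net pay = $2,024.36 − $420.34 = $1,604.02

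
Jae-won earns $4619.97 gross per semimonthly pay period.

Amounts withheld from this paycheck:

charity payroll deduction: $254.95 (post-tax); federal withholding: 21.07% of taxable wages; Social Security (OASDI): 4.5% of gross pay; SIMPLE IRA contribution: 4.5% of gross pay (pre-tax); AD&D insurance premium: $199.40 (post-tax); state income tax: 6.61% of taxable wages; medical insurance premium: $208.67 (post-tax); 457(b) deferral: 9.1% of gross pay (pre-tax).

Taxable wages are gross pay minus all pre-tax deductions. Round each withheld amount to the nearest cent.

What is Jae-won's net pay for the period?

457(b) deferral: $4619.97 × 0.091 = $420.42
SIMPLE IRA contribution: $4619.97 × 0.045 = $207.90
Pre-tax total = $420.42 + $207.90 = $628.32
Taxable wages = $4619.97 − $628.32 = $3991.65
State income tax: $3991.65 × 0.0661 = $263.85
Federal withholding: $3991.65 × 0.2107 = $841.04
Social Security (OASDI): $4619.97 × 0.045 = $207.90
AD&D insurance premium: $199.40
Medical insurance premium: $208.67
Charity payroll deduction: $254.95
Total deductions = $420.42 + $207.90 + $263.85 + $841.04 + $207.90 + $199.40 + $208.67 + $254.95 = $2604.13
Net pay = $4619.97 − $2604.13 = $2015.84

$2015.84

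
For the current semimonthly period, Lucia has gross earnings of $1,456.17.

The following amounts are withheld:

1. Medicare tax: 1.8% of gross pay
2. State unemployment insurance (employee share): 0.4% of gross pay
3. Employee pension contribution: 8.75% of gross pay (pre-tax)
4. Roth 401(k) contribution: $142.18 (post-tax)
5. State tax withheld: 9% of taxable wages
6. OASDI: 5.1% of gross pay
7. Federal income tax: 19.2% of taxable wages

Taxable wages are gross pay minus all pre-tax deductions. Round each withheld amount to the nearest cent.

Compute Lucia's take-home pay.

$705.58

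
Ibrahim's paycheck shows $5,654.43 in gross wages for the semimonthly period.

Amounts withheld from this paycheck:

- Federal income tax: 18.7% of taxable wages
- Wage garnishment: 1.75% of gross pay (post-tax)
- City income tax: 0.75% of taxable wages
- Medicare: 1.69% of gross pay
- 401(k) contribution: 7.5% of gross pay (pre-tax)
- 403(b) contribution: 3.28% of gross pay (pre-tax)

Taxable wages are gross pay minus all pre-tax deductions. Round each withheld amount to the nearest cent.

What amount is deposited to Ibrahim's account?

403(b) contribution: $5,654.43 × 0.0328 = $185.47
401(k) contribution: $5,654.43 × 0.075 = $424.08
Pre-tax total = $185.47 + $424.08 = $609.55
Taxable wages = $5,654.43 − $609.55 = $5,044.88
Federal income tax: $5,044.88 × 0.187 = $943.39
City income tax: $5,044.88 × 0.0075 = $37.84
Medicare: $5,654.43 × 0.0169 = $95.56
Wage garnishment: $5,654.43 × 0.0175 = $98.95
Total deductions = $185.47 + $424.08 + $943.39 + $37.84 + $95.56 + $98.95 = $1,785.29
Net pay = $5,654.43 − $1,785.29 = $3,869.14

$3,869.14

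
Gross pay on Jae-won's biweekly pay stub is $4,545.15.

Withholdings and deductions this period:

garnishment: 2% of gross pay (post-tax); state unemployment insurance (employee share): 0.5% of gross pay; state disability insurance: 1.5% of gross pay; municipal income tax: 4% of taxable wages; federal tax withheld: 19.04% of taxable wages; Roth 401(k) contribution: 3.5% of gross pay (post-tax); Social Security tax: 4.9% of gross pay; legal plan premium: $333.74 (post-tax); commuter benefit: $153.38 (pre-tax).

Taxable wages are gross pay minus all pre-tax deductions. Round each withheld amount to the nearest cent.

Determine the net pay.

$2,482.57

Commuter benefit: $153.38
Taxable wages = $4,545.15 − $153.38 = $4,391.77
Federal tax withheld: $4,391.77 × 0.1904 = $836.19
Municipal income tax: $4,391.77 × 0.04 = $175.67
State disability insurance: $4,545.15 × 0.015 = $68.18
Social Security tax: $4,545.15 × 0.049 = $222.71
State unemployment insurance (employee share): $4,545.15 × 0.005 = $22.73
Legal plan premium: $333.74
Garnishment: $4,545.15 × 0.02 = $90.90
Roth 401(k) contribution: $4,545.15 × 0.035 = $159.08
Total deductions = $153.38 + $836.19 + $175.67 + $68.18 + $222.71 + $22.73 + $333.74 + $90.90 + $159.08 = $2,062.58
Net pay = $4,545.15 − $2,062.58 = $2,482.57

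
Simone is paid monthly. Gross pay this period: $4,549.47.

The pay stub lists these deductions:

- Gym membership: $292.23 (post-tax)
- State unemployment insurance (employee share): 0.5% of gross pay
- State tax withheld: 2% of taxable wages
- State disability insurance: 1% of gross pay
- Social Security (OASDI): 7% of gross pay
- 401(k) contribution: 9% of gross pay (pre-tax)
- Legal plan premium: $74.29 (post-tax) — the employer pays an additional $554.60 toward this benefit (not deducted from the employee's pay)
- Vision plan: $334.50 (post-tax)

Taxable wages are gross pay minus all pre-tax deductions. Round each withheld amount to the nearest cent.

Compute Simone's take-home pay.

$2,969.50

401(k) contribution: $4,549.47 × 0.09 = $409.45
Taxable wages = $4,549.47 − $409.45 = $4,140.02
State tax withheld: $4,140.02 × 0.02 = $82.80
State disability insurance: $4,549.47 × 0.01 = $45.49
Social Security (OASDI): $4,549.47 × 0.07 = $318.46
State unemployment insurance (employee share): $4,549.47 × 0.005 = $22.75
Vision plan: $334.50
Legal plan premium: $74.29
Gym membership: $292.23
(Employer's $554.60 toward legal plan premium is not withheld from the employee.)
Total deductions = $409.45 + $82.80 + $45.49 + $318.46 + $22.75 + $334.50 + $74.29 + $292.23 = $1,579.97
Net pay = $4,549.47 − $1,579.97 = $2,969.50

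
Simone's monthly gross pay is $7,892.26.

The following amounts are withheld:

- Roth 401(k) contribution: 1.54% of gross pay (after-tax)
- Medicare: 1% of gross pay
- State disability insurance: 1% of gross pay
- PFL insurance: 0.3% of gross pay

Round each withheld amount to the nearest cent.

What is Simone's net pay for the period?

$7,589.20

Medicare: $7,892.26 × 0.01 = $78.92
State disability insurance: $7,892.26 × 0.01 = $78.92
PFL insurance: $7,892.26 × 0.003 = $23.68
Roth 401(k) contribution: $7,892.26 × 0.0154 = $121.54
Total deductions = $78.92 + $78.92 + $23.68 + $121.54 = $303.06
Net pay = $7,892.26 − $303.06 = $7,589.20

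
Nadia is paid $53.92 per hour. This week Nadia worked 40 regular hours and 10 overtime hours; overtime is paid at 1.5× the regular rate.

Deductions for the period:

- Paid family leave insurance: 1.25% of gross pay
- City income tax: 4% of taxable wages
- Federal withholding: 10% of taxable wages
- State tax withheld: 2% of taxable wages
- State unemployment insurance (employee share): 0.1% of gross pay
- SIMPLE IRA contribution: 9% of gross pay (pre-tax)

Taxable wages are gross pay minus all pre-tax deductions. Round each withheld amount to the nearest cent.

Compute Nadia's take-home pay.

Regular pay: 40 × $53.92 = $2156.80
Overtime pay: 10 × $53.92 × 1.5 = $808.80
Gross pay = $2156.80 + $808.80 = $2965.60
SIMPLE IRA contribution: $2965.60 × 0.09 = $266.90
Taxable wages = $2965.60 − $266.90 = $2698.70
Federal withholding: $2698.70 × 0.1 = $269.87
State tax withheld: $2698.70 × 0.02 = $53.97
City income tax: $2698.70 × 0.04 = $107.95
State unemployment insurance (employee share): $2965.60 × 0.001 = $2.97
Paid family leave insurance: $2965.60 × 0.0125 = $37.07
Total deductions = $266.90 + $269.87 + $53.97 + $107.95 + $2.97 + $37.07 = $738.73
Net pay = $2965.60 − $738.73 = $2226.87

$2226.87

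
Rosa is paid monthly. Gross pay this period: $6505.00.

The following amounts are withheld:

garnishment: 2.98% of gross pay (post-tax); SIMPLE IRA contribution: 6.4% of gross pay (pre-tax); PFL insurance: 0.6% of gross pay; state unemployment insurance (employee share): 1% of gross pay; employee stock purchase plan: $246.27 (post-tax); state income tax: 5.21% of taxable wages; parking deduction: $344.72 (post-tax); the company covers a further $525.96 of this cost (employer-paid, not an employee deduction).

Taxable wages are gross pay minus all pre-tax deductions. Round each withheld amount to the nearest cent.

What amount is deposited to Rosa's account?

$4882.54

SIMPLE IRA contribution: $6505.00 × 0.064 = $416.32
Taxable wages = $6505.00 − $416.32 = $6088.68
State income tax: $6088.68 × 0.0521 = $317.22
PFL insurance: $6505.00 × 0.006 = $39.03
State unemployment insurance (employee share): $6505.00 × 0.01 = $65.05
Employee stock purchase plan: $246.27
Garnishment: $6505.00 × 0.0298 = $193.85
Parking deduction: $344.72
(Employer's $525.96 toward parking deduction is not withheld from the employee.)
Total deductions = $416.32 + $317.22 + $39.03 + $65.05 + $246.27 + $193.85 + $344.72 = $1622.46
Net pay = $6505.00 − $1622.46 = $4882.54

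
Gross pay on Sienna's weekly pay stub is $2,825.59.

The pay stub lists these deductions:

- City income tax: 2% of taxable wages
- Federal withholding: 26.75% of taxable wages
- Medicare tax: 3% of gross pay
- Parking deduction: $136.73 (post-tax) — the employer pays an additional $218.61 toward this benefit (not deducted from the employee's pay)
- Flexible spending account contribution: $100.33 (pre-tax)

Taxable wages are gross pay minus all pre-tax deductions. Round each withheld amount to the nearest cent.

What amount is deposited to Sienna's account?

Flexible spending account contribution: $100.33
Taxable wages = $2,825.59 − $100.33 = $2,725.26
City income tax: $2,725.26 × 0.02 = $54.51
Federal withholding: $2,725.26 × 0.2675 = $729.01
Medicare tax: $2,825.59 × 0.03 = $84.77
Parking deduction: $136.73
(Employer's $218.61 toward parking deduction is not withheld from the employee.)
Total deductions = $100.33 + $54.51 + $729.01 + $84.77 + $136.73 = $1,105.35
Net pay = $2,825.59 − $1,105.35 = $1,720.24

$1,720.24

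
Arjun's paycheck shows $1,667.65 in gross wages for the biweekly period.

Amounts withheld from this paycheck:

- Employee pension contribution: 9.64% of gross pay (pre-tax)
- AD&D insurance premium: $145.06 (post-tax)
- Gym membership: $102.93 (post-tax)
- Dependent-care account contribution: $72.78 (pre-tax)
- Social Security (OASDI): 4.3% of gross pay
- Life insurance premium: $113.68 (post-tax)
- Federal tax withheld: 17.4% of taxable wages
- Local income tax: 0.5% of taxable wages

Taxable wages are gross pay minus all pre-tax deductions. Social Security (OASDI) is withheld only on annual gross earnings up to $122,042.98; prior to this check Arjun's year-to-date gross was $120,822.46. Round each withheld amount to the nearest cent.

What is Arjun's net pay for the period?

$763.25

Employee pension contribution: $1,667.65 × 0.0964 = $160.76
Dependent-care account contribution: $72.78
Pre-tax total = $160.76 + $72.78 = $233.54
Taxable wages = $1,667.65 − $233.54 = $1,434.11
Federal tax withheld: $1,434.11 × 0.174 = $249.54
Local income tax: $1,434.11 × 0.005 = $7.17
Social Security (OASDI): only $122,042.98 − $120,822.46 = $1,220.52 of this check is subject → $1,220.52 × 0.043 = $52.48
AD&D insurance premium: $145.06
Life insurance premium: $113.68
Gym membership: $102.93
Total deductions = $160.76 + $72.78 + $249.54 + $7.17 + $52.48 + $145.06 + $113.68 + $102.93 = $904.40
Net pay = $1,667.65 − $904.40 = $763.25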